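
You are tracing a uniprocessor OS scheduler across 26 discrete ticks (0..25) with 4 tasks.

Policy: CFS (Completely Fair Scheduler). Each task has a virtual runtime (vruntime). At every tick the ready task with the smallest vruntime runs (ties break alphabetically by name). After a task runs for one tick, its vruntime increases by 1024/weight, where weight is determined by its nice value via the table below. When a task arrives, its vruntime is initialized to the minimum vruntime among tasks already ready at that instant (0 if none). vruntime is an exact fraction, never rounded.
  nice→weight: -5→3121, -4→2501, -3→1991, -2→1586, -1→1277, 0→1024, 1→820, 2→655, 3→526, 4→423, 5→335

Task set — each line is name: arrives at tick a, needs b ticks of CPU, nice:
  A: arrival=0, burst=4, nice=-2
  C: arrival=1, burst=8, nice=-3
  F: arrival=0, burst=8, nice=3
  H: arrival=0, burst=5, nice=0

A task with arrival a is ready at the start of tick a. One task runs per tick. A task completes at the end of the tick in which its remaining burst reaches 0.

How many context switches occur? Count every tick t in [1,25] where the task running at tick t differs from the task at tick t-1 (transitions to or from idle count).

context switches = 19

t=0: vr[A=0 F=0 H=0] → run A
t=1: vr[A=512/793 C=0 F=0 H=0] → run C
t=2: vr[A=512/793 C=1024/1991 F=0 H=0] → run F
t=3: vr[A=512/793 C=1024/1991 F=512/263 H=0] → run H
t=4: vr[A=512/793 C=1024/1991 F=512/263 H=1] → run C
t=5: vr[A=512/793 C=2048/1991 F=512/263 H=1] → run A
t=6: vr[A=1024/793 C=2048/1991 F=512/263 H=1] → run H
t=7: vr[A=1024/793 C=2048/1991 F=512/263 H=2] → run C
t=8: vr[A=1024/793 C=3072/1991 F=512/263 H=2] → run A
t=9: vr[A=1536/793 C=3072/1991 F=512/263 H=2] → run C
t=10: vr[A=1536/793 C=4096/1991 F=512/263 H=2] → run A
t=11: vr[C=4096/1991 F=512/263 H=2] → run F
t=12: vr[C=4096/1991 F=1024/263 H=2] → run H
t=13: vr[C=4096/1991 F=1024/263 H=3] → run C
t=14: vr[C=5120/1991 F=1024/263 H=3] → run C
t=15: vr[C=6144/1991 F=1024/263 H=3] → run H
t=16: vr[C=6144/1991 F=1024/263 H=4] → run C
t=17: vr[C=7168/1991 F=1024/263 H=4] → run C
t=18: vr[F=1024/263 H=4] → run F
t=19: vr[F=1536/263 H=4] → run H
t=20: vr[F=1536/263] → run F
t=21: vr[F=2048/263] → run F
t=22: vr[F=2560/263] → run F
t=23: vr[F=3072/263] → run F
t=24: vr[F=3584/263] → run F
t=25: (idle)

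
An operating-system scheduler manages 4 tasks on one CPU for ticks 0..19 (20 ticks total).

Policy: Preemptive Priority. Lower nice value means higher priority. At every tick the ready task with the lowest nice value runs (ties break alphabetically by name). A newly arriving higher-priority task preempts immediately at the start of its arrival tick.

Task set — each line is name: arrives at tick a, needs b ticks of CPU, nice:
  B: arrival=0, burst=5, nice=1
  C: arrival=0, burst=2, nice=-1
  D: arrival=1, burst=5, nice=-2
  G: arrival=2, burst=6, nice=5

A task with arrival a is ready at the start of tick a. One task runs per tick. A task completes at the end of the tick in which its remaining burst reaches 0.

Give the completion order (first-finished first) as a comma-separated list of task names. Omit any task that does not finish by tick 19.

completion order = D, C, B, G

t=0: ready={B,C} → run C
t=1: ready={B,C,D} → run D
t=2: ready={B,C,D,G} → run D
t=3: ready={B,C,D,G} → run D
t=4: ready={B,C,D,G} → run D
t=5: ready={B,C,D,G} → run D
t=6: ready={B,C,G} → run C
t=7: ready={B,G} → run B
t=8: ready={B,G} → run B
t=9: ready={B,G} → run B
t=10: ready={B,G} → run B
t=11: ready={B,G} → run B
t=12: ready={G} → run G
t=13: ready={G} → run G
t=14: ready={G} → run G
t=15: ready={G} → run G
t=16: ready={G} → run G
t=17: ready={G} → run G
t=18: (idle)
t=19: (idle)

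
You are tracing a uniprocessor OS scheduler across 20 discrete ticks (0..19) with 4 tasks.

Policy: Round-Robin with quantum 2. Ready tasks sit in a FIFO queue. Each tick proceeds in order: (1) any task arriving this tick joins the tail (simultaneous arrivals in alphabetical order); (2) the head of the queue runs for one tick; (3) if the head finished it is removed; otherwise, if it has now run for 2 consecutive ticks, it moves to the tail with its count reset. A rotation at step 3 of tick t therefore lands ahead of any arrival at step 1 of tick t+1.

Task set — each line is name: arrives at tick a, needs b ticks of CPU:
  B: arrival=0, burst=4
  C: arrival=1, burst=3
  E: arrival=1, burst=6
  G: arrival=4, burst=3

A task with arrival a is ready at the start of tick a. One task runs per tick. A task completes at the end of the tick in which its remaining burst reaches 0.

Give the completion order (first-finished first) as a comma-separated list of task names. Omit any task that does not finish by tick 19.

t=0: queue=[B] q_used=0 → run B
t=1: queue=[B,C,E] q_used=1 → run B
t=2: queue=[C,E,B] q_used=0 → run C
t=3: queue=[C,E,B] q_used=1 → run C
t=4: queue=[E,B,C,G] q_used=0 → run E
t=5: queue=[E,B,C,G] q_used=1 → run E
t=6: queue=[B,C,G,E] q_used=0 → run B
t=7: queue=[B,C,G,E] q_used=1 → run B
t=8: queue=[C,G,E] q_used=0 → run C
t=9: queue=[G,E] q_used=0 → run G
t=10: queue=[G,E] q_used=1 → run G
t=11: queue=[E,G] q_used=0 → run E
t=12: queue=[E,G] q_used=1 → run E
t=13: queue=[G,E] q_used=0 → run G
t=14: queue=[E] q_used=0 → run E
t=15: queue=[E] q_used=1 → run E
t=16: (idle)
t=17: (idle)
t=18: (idle)
t=19: (idle)

completion order = B, C, G, E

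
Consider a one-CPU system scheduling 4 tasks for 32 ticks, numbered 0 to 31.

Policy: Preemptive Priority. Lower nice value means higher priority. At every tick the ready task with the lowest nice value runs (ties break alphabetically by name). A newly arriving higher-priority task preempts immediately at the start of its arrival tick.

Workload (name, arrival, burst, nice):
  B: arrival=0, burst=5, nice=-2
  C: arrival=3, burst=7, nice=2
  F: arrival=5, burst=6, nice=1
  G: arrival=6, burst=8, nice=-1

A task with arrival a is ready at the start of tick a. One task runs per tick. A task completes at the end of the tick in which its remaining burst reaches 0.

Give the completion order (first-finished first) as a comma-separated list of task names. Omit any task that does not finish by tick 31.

t=0: ready={B} → run B
t=1: ready={B} → run B
t=2: ready={B} → run B
t=3: ready={B,C} → run B
t=4: ready={B,C} → run B
t=5: ready={C,F} → run F
t=6: ready={C,F,G} → run G
t=7: ready={C,F,G} → run G
t=8: ready={C,F,G} → run G
t=9: ready={C,F,G} → run G
t=10: ready={C,F,G} → run G
t=11: ready={C,F,G} → run G
t=12: ready={C,F,G} → run G
t=13: ready={C,F,G} → run G
t=14: ready={C,F} → run F
t=15: ready={C,F} → run F
t=16: ready={C,F} → run F
t=17: ready={C,F} → run F
t=18: ready={C,F} → run F
t=19: ready={C} → run C
t=20: ready={C} → run C
t=21: ready={C} → run C
t=22: ready={C} → run C
t=23: ready={C} → run C
t=24: ready={C} → run C
t=25: ready={C} → run C
t=26: (idle)
t=27: (idle)
t=28: (idle)
t=29: (idle)
t=30: (idle)
t=31: (idle)

completion order = B, G, F, C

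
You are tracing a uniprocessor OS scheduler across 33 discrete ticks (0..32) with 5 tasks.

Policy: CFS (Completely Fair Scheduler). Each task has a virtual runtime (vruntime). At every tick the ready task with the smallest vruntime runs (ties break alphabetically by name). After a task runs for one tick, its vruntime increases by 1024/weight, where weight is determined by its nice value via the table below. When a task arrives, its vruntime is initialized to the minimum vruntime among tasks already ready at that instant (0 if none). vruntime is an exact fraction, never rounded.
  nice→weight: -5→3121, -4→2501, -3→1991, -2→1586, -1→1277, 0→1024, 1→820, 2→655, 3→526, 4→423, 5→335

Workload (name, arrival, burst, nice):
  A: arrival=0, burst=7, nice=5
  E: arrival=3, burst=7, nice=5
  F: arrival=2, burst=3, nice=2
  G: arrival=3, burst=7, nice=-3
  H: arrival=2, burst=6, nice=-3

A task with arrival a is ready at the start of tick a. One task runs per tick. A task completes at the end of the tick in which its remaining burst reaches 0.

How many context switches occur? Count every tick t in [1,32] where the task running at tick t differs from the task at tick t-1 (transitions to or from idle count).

context switches = 26

t=0: vr[A=0] → run A
t=1: vr[A=1024/335] → run A
t=2: vr[A=2048/335 F=2048/335 H=2048/335] → run A
t=3: vr[A=3072/335 E=2048/335 F=2048/335 G=2048/335 H=2048/335] → run E
t=4: vr[A=3072/335 E=3072/335 F=2048/335 G=2048/335 H=2048/335] → run F
t=5: vr[A=3072/335 E=3072/335 F=336896/43885 G=2048/335 H=2048/335] → run G
t=6: vr[A=3072/335 E=3072/335 F=336896/43885 G=4420608/666985 H=2048/335] → run H
t=7: vr[A=3072/335 E=3072/335 F=336896/43885 G=4420608/666985 H=4420608/666985] → run G
t=8: vr[A=3072/335 E=3072/335 F=336896/43885 G=4763648/666985 H=4420608/666985] → run H
t=9: vr[A=3072/335 E=3072/335 F=336896/43885 G=4763648/666985 H=4763648/666985] → run G
t=10: vr[A=3072/335 E=3072/335 F=336896/43885 G=5106688/666985 H=4763648/666985] → run H
t=11: vr[A=3072/335 E=3072/335 F=336896/43885 G=5106688/666985 H=5106688/666985] → run G
t=12: vr[A=3072/335 E=3072/335 F=336896/43885 G=5449728/666985 H=5106688/666985] → run H
t=13: vr[A=3072/335 E=3072/335 F=336896/43885 G=5449728/666985 H=5449728/666985] → run F
t=14: vr[A=3072/335 E=3072/335 F=405504/43885 G=5449728/666985 H=5449728/666985] → run G
t=15: vr[A=3072/335 E=3072/335 F=405504/43885 G=5792768/666985 H=5449728/666985] → run H
t=16: vr[A=3072/335 E=3072/335 F=405504/43885 G=5792768/666985 H=5792768/666985] → run G
t=17: vr[A=3072/335 E=3072/335 F=405504/43885 G=6135808/666985 H=5792768/666985] → run H
t=18: vr[A=3072/335 E=3072/335 F=405504/43885 G=6135808/666985] → run A
t=19: vr[A=4096/335 E=3072/335 F=405504/43885 G=6135808/666985] → run E
t=20: vr[A=4096/335 E=4096/335 F=405504/43885 G=6135808/666985] → run G
t=21: vr[A=4096/335 E=4096/335 F=405504/43885] → run F
t=22: vr[A=4096/335 E=4096/335] → run A
t=23: vr[A=1024/67 E=4096/335] → run E
t=24: vr[A=1024/67 E=1024/67] → run A
t=25: vr[A=6144/335 E=1024/67] → run E
t=26: vr[A=6144/335 E=6144/335] → run A
t=27: vr[E=6144/335] → run E
t=28: vr[E=7168/335] → run E
t=29: vr[E=8192/335] → run E
t=30: (idle)
t=31: (idle)
t=32: (idle)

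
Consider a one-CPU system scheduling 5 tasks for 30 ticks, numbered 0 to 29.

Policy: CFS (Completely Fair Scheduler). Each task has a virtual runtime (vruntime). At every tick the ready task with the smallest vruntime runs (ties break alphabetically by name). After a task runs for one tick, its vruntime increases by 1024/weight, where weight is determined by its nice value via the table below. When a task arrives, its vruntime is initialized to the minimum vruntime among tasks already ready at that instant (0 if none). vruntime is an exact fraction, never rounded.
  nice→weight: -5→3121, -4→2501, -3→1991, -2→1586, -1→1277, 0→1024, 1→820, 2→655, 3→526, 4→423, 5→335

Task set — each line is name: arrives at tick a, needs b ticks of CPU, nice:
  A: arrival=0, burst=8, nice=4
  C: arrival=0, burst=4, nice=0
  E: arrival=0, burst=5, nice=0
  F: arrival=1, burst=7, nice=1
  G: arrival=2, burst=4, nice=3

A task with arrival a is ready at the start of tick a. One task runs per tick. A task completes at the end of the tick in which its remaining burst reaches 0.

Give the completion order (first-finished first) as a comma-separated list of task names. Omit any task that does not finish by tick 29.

completion order = C, E, G, F, A

t=0: vr[A=0 C=0 E=0] → run A
t=1: vr[A=1024/423 C=0 E=0 F=0] → run C
t=2: vr[A=1024/423 C=1 E=0 F=0 G=0] → run E
t=3: vr[A=1024/423 C=1 E=1 F=0 G=0] → run F
t=4: vr[A=1024/423 C=1 E=1 F=256/205 G=0] → run G
t=5: vr[A=1024/423 C=1 E=1 F=256/205 G=512/263] → run C
t=6: vr[A=1024/423 C=2 E=1 F=256/205 G=512/263] → run E
t=7: vr[A=1024/423 C=2 E=2 F=256/205 G=512/263] → run F
t=8: vr[A=1024/423 C=2 E=2 F=512/205 G=512/263] → run G
t=9: vr[A=1024/423 C=2 E=2 F=512/205 G=1024/263] → run C
t=10: vr[A=1024/423 C=3 E=2 F=512/205 G=1024/263] → run E
t=11: vr[A=1024/423 C=3 E=3 F=512/205 G=1024/263] → run A
t=12: vr[A=2048/423 C=3 E=3 F=512/205 G=1024/263] → run F
t=13: vr[A=2048/423 C=3 E=3 F=768/205 G=1024/263] → run C
t=14: vr[A=2048/423 E=3 F=768/205 G=1024/263] → run E
t=15: vr[A=2048/423 E=4 F=768/205 G=1024/263] → run F
t=16: vr[A=2048/423 E=4 F=1024/205 G=1024/263] → run G
t=17: vr[A=2048/423 E=4 F=1024/205 G=1536/263] → run E
t=18: vr[A=2048/423 F=1024/205 G=1536/263] → run A
t=19: vr[A=1024/141 F=1024/205 G=1536/263] → run F
t=20: vr[A=1024/141 F=256/41 G=1536/263] → run G
t=21: vr[A=1024/141 F=256/41] → run F
t=22: vr[A=1024/141 F=1536/205] → run A
t=23: vr[A=4096/423 F=1536/205] → run F
t=24: vr[A=4096/423] → run A
t=25: vr[A=5120/423] → run A
t=26: vr[A=2048/141] → run A
t=27: vr[A=7168/423] → run A
t=28: (idle)
t=29: (idle)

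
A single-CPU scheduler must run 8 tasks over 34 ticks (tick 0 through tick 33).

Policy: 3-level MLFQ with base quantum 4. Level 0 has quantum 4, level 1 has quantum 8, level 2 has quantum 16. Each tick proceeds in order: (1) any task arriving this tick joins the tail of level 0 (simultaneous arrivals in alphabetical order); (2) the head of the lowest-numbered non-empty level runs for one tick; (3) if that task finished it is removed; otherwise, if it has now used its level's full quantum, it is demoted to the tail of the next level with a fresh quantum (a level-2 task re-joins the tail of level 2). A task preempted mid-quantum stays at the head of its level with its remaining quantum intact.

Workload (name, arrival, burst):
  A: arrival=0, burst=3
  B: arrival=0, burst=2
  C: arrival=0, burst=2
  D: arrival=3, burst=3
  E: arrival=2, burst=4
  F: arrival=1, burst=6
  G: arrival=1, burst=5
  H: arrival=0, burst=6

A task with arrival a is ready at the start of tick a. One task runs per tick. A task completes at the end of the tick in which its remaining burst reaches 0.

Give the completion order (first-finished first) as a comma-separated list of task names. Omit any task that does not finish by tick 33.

t=0: L0/L1/L2 = ABCH/-/- → run A
t=1: L0/L1/L2 = ABCHFG/-/- → run A
t=2: L0/L1/L2 = ABCHFGE/-/- → run A
t=3: L0/L1/L2 = BCHFGED/-/- → run B
t=4: L0/L1/L2 = BCHFGED/-/- → run B
t=5: L0/L1/L2 = CHFGED/-/- → run C
t=6: L0/L1/L2 = CHFGED/-/- → run C
t=7: L0/L1/L2 = HFGED/-/- → run H
t=8: L0/L1/L2 = HFGED/-/- → run H
t=9: L0/L1/L2 = HFGED/-/- → run H
t=10: L0/L1/L2 = HFGED/-/- → run H
t=11: L0/L1/L2 = FGED/H/- → run F
t=12: L0/L1/L2 = FGED/H/- → run F
t=13: L0/L1/L2 = FGED/H/- → run F
t=14: L0/L1/L2 = FGED/H/- → run F
t=15: L0/L1/L2 = GED/HF/- → run G
t=16: L0/L1/L2 = GED/HF/- → run G
t=17: L0/L1/L2 = GED/HF/- → run G
t=18: L0/L1/L2 = GED/HF/- → run G
t=19: L0/L1/L2 = ED/HFG/- → run E
t=20: L0/L1/L2 = ED/HFG/- → run E
t=21: L0/L1/L2 = ED/HFG/- → run E
t=22: L0/L1/L2 = ED/HFG/- → run E
t=23: L0/L1/L2 = D/HFG/- → run D
t=24: L0/L1/L2 = D/HFG/- → run D
t=25: L0/L1/L2 = D/HFG/- → run D
t=26: L0/L1/L2 = -/HFG/- → run H
t=27: L0/L1/L2 = -/HFG/- → run H
t=28: L0/L1/L2 = -/FG/- → run F
t=29: L0/L1/L2 = -/FG/- → run F
t=30: L0/L1/L2 = -/G/- → run G
t=31: (idle)
t=32: (idle)
t=33: (idle)

completion order = A, B, C, E, D, H, F, G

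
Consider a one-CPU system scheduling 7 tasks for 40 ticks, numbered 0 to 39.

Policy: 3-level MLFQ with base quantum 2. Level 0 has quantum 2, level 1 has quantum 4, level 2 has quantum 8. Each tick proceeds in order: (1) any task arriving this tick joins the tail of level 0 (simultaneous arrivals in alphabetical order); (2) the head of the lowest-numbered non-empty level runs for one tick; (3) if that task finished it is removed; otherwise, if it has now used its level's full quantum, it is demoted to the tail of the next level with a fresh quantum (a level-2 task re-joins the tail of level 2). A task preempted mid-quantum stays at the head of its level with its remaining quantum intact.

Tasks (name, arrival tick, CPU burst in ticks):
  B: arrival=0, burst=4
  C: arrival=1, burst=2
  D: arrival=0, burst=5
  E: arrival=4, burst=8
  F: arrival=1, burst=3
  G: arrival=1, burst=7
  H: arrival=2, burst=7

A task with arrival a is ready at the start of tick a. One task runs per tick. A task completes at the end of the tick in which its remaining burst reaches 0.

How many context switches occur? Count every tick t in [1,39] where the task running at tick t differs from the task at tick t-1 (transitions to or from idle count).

context switches = 16

t=0: L0/L1/L2 = BD/-/- → run B
t=1: L0/L1/L2 = BDCFG/-/- → run B
t=2: L0/L1/L2 = DCFGH/B/- → run D
t=3: L0/L1/L2 = DCFGH/B/- → run D
t=4: L0/L1/L2 = CFGHE/BD/- → run C
t=5: L0/L1/L2 = CFGHE/BD/- → run C
t=6: L0/L1/L2 = FGHE/BD/- → run F
t=7: L0/L1/L2 = FGHE/BD/- → run F
t=8: L0/L1/L2 = GHE/BDF/- → run G
t=9: L0/L1/L2 = GHE/BDF/- → run G
t=10: L0/L1/L2 = HE/BDFG/- → run H
t=11: L0/L1/L2 = HE/BDFG/- → run H
t=12: L0/L1/L2 = E/BDFGH/- → run E
t=13: L0/L1/L2 = E/BDFGH/- → run E
t=14: L0/L1/L2 = -/BDFGHE/- → run B
t=15: L0/L1/L2 = -/BDFGHE/- → run B
t=16: L0/L1/L2 = -/DFGHE/- → run D
t=17: L0/L1/L2 = -/DFGHE/- → run D
t=18: L0/L1/L2 = -/DFGHE/- → run D
t=19: L0/L1/L2 = -/FGHE/- → run F
t=20: L0/L1/L2 = -/GHE/- → run G
t=21: L0/L1/L2 = -/GHE/- → run G
t=22: L0/L1/L2 = -/GHE/- → run G
t=23: L0/L1/L2 = -/GHE/- → run G
t=24: L0/L1/L2 = -/HE/G → run H
t=25: L0/L1/L2 = -/HE/G → run H
t=26: L0/L1/L2 = -/HE/G → run H
t=27: L0/L1/L2 = -/HE/G → run H
t=28: L0/L1/L2 = -/E/GH → run E
t=29: L0/L1/L2 = -/E/GH → run E
t=30: L0/L1/L2 = -/E/GH → run E
t=31: L0/L1/L2 = -/E/GH → run E
t=32: L0/L1/L2 = -/-/GHE → run G
t=33: L0/L1/L2 = -/-/HE → run H
t=34: L0/L1/L2 = -/-/E → run E
t=35: L0/L1/L2 = -/-/E → run E
t=36: (idle)
t=37: (idle)
t=38: (idle)
t=39: (idle)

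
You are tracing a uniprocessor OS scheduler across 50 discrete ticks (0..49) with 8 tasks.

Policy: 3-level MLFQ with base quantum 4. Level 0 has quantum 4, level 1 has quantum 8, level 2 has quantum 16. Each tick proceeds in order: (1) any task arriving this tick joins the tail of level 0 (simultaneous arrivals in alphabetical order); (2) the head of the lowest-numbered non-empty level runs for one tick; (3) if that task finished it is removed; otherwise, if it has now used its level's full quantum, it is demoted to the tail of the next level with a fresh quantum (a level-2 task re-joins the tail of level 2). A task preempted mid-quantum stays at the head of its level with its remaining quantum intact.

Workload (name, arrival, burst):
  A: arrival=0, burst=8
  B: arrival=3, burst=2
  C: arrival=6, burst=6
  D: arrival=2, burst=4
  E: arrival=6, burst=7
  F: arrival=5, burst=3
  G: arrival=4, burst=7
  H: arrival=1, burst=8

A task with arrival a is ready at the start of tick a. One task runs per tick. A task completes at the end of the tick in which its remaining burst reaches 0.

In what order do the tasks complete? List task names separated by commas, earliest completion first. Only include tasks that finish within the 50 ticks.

completion order = D, B, F, A, H, G, C, E

t=0: L0/L1/L2 = A/-/- → run A
t=1: L0/L1/L2 = AH/-/- → run A
t=2: L0/L1/L2 = AHD/-/- → run A
t=3: L0/L1/L2 = AHDB/-/- → run A
t=4: L0/L1/L2 = HDBG/A/- → run H
t=5: L0/L1/L2 = HDBGF/A/- → run H
t=6: L0/L1/L2 = HDBGFCE/A/- → run H
t=7: L0/L1/L2 = HDBGFCE/A/- → run H
t=8: L0/L1/L2 = DBGFCE/AH/- → run D
t=9: L0/L1/L2 = DBGFCE/AH/- → run D
t=10: L0/L1/L2 = DBGFCE/AH/- → run D
t=11: L0/L1/L2 = DBGFCE/AH/- → run D
t=12: L0/L1/L2 = BGFCE/AH/- → run B
t=13: L0/L1/L2 = BGFCE/AH/- → run B
t=14: L0/L1/L2 = GFCE/AH/- → run G
t=15: L0/L1/L2 = GFCE/AH/- → run G
t=16: L0/L1/L2 = GFCE/AH/- → run G
t=17: L0/L1/L2 = GFCE/AH/- → run G
t=18: L0/L1/L2 = FCE/AHG/- → run F
t=19: L0/L1/L2 = FCE/AHG/- → run F
t=20: L0/L1/L2 = FCE/AHG/- → run F
t=21: L0/L1/L2 = CE/AHG/- → run C
t=22: L0/L1/L2 = CE/AHG/- → run C
t=23: L0/L1/L2 = CE/AHG/- → run C
t=24: L0/L1/L2 = CE/AHG/- → run C
t=25: L0/L1/L2 = E/AHGC/- → run E
t=26: L0/L1/L2 = E/AHGC/- → run E
t=27: L0/L1/L2 = E/AHGC/- → run E
t=28: L0/L1/L2 = E/AHGC/- → run E
t=29: L0/L1/L2 = -/AHGCE/- → run A
t=30: L0/L1/L2 = -/AHGCE/- → run A
t=31: L0/L1/L2 = -/AHGCE/- → run A
t=32: L0/L1/L2 = -/AHGCE/- → run A
t=33: L0/L1/L2 = -/HGCE/- → run H
t=34: L0/L1/L2 = -/HGCE/- → run H
t=35: L0/L1/L2 = -/HGCE/- → run H
t=36: L0/L1/L2 = -/HGCE/- → run H
t=37: L0/L1/L2 = -/GCE/- → run G
t=38: L0/L1/L2 = -/GCE/- → run G
t=39: L0/L1/L2 = -/GCE/- → run G
t=40: L0/L1/L2 = -/CE/- → run C
t=41: L0/L1/L2 = -/CE/- → run C
t=42: L0/L1/L2 = -/E/- → run E
t=43: L0/L1/L2 = -/E/- → run E
t=44: L0/L1/L2 = -/E/- → run E
t=45: (idle)
t=46: (idle)
t=47: (idle)
t=48: (idle)
t=49: (idle)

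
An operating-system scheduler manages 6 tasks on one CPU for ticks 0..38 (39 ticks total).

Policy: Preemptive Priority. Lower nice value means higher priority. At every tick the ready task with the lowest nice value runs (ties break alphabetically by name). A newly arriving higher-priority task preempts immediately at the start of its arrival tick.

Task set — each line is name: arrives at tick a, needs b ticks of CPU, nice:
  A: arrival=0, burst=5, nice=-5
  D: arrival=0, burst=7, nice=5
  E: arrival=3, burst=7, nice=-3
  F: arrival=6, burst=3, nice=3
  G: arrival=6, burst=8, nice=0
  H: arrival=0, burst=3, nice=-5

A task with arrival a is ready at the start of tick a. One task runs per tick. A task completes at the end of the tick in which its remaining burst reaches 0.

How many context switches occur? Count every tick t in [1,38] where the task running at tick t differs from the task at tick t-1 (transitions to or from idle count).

t=0: ready={A,D,H} → run A
t=1: ready={A,D,H} → run A
t=2: ready={A,D,H} → run A
t=3: ready={A,D,E,H} → run A
t=4: ready={A,D,E,H} → run A
t=5: ready={D,E,H} → run H
t=6: ready={D,E,F,G,H} → run H
t=7: ready={D,E,F,G,H} → run H
t=8: ready={D,E,F,G} → run E
t=9: ready={D,E,F,G} → run E
t=10: ready={D,E,F,G} → run E
t=11: ready={D,E,F,G} → run E
t=12: ready={D,E,F,G} → run E
t=13: ready={D,E,F,G} → run E
t=14: ready={D,E,F,G} → run E
t=15: ready={D,F,G} → run G
t=16: ready={D,F,G} → run G
t=17: ready={D,F,G} → run G
t=18: ready={D,F,G} → run G
t=19: ready={D,F,G} → run G
t=20: ready={D,F,G} → run G
t=21: ready={D,F,G} → run G
t=22: ready={D,F,G} → run G
t=23: ready={D,F} → run F
t=24: ready={D,F} → run F
t=25: ready={D,F} → run F
t=26: ready={D} → run D
t=27: ready={D} → run D
t=28: ready={D} → run D
t=29: ready={D} → run D
t=30: ready={D} → run D
t=31: ready={D} → run D
t=32: ready={D} → run D
t=33: (idle)
t=34: (idle)
t=35: (idle)
t=36: (idle)
t=37: (idle)
t=38: (idle)

context switches = 6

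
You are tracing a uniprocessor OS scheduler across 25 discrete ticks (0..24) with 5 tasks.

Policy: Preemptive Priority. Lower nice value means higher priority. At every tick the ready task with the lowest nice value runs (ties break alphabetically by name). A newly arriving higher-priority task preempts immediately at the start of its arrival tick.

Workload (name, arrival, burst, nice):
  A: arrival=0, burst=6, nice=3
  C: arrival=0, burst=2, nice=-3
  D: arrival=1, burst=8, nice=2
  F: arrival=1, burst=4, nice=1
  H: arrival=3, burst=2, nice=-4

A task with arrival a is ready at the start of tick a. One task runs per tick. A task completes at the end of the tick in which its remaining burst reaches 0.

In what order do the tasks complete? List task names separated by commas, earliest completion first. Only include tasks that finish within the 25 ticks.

completion order = C, H, F, D, A

t=0: ready={A,C} → run C
t=1: ready={A,C,D,F} → run C
t=2: ready={A,D,F} → run F
t=3: ready={A,D,F,H} → run H
t=4: ready={A,D,F,H} → run H
t=5: ready={A,D,F} → run F
t=6: ready={A,D,F} → run F
t=7: ready={A,D,F} → run F
t=8: ready={A,D} → run D
t=9: ready={A,D} → run D
t=10: ready={A,D} → run D
t=11: ready={A,D} → run D
t=12: ready={A,D} → run D
t=13: ready={A,D} → run D
t=14: ready={A,D} → run D
t=15: ready={A,D} → run D
t=16: ready={A} → run A
t=17: ready={A} → run A
t=18: ready={A} → run A
t=19: ready={A} → run A
t=20: ready={A} → run A
t=21: ready={A} → run A
t=22: (idle)
t=23: (idle)
t=24: (idle)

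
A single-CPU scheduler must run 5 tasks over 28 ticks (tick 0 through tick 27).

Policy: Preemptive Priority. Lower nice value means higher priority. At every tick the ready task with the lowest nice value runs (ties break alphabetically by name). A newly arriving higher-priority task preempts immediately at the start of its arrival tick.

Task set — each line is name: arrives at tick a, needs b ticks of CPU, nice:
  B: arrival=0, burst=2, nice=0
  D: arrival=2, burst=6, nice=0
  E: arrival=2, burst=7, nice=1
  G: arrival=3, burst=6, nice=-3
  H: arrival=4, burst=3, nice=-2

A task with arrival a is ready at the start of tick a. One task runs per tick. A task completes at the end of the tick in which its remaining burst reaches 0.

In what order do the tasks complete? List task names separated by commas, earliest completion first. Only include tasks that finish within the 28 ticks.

t=0: ready={B} → run B
t=1: ready={B} → run B
t=2: ready={D,E} → run D
t=3: ready={D,E,G} → run G
t=4: ready={D,E,G,H} → run G
t=5: ready={D,E,G,H} → run G
t=6: ready={D,E,G,H} → run G
t=7: ready={D,E,G,H} → run G
t=8: ready={D,E,G,H} → run G
t=9: ready={D,E,H} → run H
t=10: ready={D,E,H} → run H
t=11: ready={D,E,H} → run H
t=12: ready={D,E} → run D
t=13: ready={D,E} → run D
t=14: ready={D,E} → run D
t=15: ready={D,E} → run D
t=16: ready={D,E} → run D
t=17: ready={E} → run E
t=18: ready={E} → run E
t=19: ready={E} → run E
t=20: ready={E} → run E
t=21: ready={E} → run E
t=22: ready={E} → run E
t=23: ready={E} → run E
t=24: (idle)
t=25: (idle)
t=26: (idle)
t=27: (idle)

completion order = B, G, H, D, E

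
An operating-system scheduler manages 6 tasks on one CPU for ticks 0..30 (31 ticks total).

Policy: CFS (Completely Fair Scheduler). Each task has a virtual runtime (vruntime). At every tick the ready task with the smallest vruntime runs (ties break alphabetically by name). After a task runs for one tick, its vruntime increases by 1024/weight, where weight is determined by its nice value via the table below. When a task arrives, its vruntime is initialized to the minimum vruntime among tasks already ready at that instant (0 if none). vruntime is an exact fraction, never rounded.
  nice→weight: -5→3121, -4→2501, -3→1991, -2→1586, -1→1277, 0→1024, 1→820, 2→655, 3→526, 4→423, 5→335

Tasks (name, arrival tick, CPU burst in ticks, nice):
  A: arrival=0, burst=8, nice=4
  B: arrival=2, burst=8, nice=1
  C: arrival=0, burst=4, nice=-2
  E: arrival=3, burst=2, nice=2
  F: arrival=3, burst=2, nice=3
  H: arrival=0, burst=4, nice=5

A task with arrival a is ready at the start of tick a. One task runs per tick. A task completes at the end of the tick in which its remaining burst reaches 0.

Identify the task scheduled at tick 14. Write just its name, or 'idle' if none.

running at tick 14 = H

t=0: vr[A=0 C=0 H=0] → run A
t=1: vr[A=1024/423 C=0 H=0] → run C
t=2: vr[A=1024/423 B=0 C=512/793 H=0] → run B
t=3: vr[A=1024/423 B=256/205 C=512/793 E=0 F=0 H=0] → run E
t=4: vr[A=1024/423 B=256/205 C=512/793 E=1024/655 F=0 H=0] → run F
t=5: vr[A=1024/423 B=256/205 C=512/793 E=1024/655 F=512/263 H=0] → run H
t=6: vr[A=1024/423 B=256/205 C=512/793 E=1024/655 F=512/263 H=1024/335] → run C
t=7: vr[A=1024/423 B=256/205 C=1024/793 E=1024/655 F=512/263 H=1024/335] → run B
t=8: vr[A=1024/423 B=512/205 C=1024/793 E=1024/655 F=512/263 H=1024/335] → run C
t=9: vr[A=1024/423 B=512/205 C=1536/793 E=1024/655 F=512/263 H=1024/335] → run E
t=10: vr[A=1024/423 B=512/205 C=1536/793 F=512/263 H=1024/335] → run C
t=11: vr[A=1024/423 B=512/205 F=512/263 H=1024/335] → run F
t=12: vr[A=1024/423 B=512/205 H=1024/335] → run A
t=13: vr[A=2048/423 B=512/205 H=1024/335] → run B
t=14: vr[A=2048/423 B=768/205 H=1024/335] → run H
t=15: vr[A=2048/423 B=768/205 H=2048/335] → run B
t=16: vr[A=2048/423 B=1024/205 H=2048/335] → run A
t=17: vr[A=1024/141 B=1024/205 H=2048/335] → run B
t=18: vr[A=1024/141 B=256/41 H=2048/335] → run H
t=19: vr[A=1024/141 B=256/41 H=3072/335] → run B
t=20: vr[A=1024/141 B=1536/205 H=3072/335] → run A
t=21: vr[A=4096/423 B=1536/205 H=3072/335] → run B
t=22: vr[A=4096/423 B=1792/205 H=3072/335] → run B
t=23: vr[A=4096/423 H=3072/335] → run H
t=24: vr[A=4096/423] → run A
t=25: vr[A=5120/423] → run A
t=26: vr[A=2048/141] → run A
t=27: vr[A=7168/423] → run A
t=28: (idle)
t=29: (idle)
t=30: (idle)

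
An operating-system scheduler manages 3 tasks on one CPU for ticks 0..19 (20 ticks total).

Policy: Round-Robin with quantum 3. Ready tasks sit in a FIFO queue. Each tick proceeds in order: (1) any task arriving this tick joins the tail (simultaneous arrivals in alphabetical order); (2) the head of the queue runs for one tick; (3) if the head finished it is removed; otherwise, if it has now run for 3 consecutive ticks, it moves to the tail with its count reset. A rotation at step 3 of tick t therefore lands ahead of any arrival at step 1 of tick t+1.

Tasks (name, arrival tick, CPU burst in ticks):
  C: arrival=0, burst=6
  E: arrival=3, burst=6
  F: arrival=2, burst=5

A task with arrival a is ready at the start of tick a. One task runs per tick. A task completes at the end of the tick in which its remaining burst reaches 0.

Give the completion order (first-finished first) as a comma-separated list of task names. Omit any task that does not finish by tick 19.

t=0: queue=[C] q_used=0 → run C
t=1: queue=[C] q_used=1 → run C
t=2: queue=[C,F] q_used=2 → run C
t=3: queue=[F,C,E] q_used=0 → run F
t=4: queue=[F,C,E] q_used=1 → run F
t=5: queue=[F,C,E] q_used=2 → run F
t=6: queue=[C,E,F] q_used=0 → run C
t=7: queue=[C,E,F] q_used=1 → run C
t=8: queue=[C,E,F] q_used=2 → run C
t=9: queue=[E,F] q_used=0 → run E
t=10: queue=[E,F] q_used=1 → run E
t=11: queue=[E,F] q_used=2 → run E
t=12: queue=[F,E] q_used=0 → run F
t=13: queue=[F,E] q_used=1 → run F
t=14: queue=[E] q_used=0 → run E
t=15: queue=[E] q_used=1 → run E
t=16: queue=[E] q_used=2 → run E
t=17: (idle)
t=18: (idle)
t=19: (idle)

completion order = C, F, E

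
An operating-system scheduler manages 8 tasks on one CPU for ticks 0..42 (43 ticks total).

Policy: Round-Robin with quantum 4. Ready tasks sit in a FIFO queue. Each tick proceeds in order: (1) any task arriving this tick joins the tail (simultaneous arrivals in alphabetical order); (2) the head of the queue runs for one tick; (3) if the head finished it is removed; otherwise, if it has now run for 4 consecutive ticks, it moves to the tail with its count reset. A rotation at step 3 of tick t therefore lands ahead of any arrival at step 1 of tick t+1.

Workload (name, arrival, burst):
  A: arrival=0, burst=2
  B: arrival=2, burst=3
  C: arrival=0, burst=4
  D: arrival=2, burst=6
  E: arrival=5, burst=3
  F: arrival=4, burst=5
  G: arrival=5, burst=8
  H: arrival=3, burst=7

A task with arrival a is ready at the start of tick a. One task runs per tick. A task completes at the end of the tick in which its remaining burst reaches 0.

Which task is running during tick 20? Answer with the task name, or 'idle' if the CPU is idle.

running at tick 20 = F

t=0: queue=[A,C] q_used=0 → run A
t=1: queue=[A,C] q_used=1 → run A
t=2: queue=[C,B,D] q_used=0 → run C
t=3: queue=[C,B,D,H] q_used=1 → run C
t=4: queue=[C,B,D,H,F] q_used=2 → run C
t=5: queue=[C,B,D,H,F,E,G] q_used=3 → run C
t=6: queue=[B,D,H,F,E,G] q_used=0 → run B
t=7: queue=[B,D,H,F,E,G] q_used=1 → run B
t=8: queue=[B,D,H,F,E,G] q_used=2 → run B
t=9: queue=[D,H,F,E,G] q_used=0 → run D
t=10: queue=[D,H,F,E,G] q_used=1 → run D
t=11: queue=[D,H,F,E,G] q_used=2 → run D
t=12: queue=[D,H,F,E,G] q_used=3 → run D
t=13: queue=[H,F,E,G,D] q_used=0 → run H
t=14: queue=[H,F,E,G,D] q_used=1 → run H
t=15: queue=[H,F,E,G,D] q_used=2 → run H
t=16: queue=[H,F,E,G,D] q_used=3 → run H
t=17: queue=[F,E,G,D,H] q_used=0 → run F
t=18: queue=[F,E,G,D,H] q_used=1 → run F
t=19: queue=[F,E,G,D,H] q_used=2 → run F
t=20: queue=[F,E,G,D,H] q_used=3 → run F
t=21: queue=[E,G,D,H,F] q_used=0 → run E
t=22: queue=[E,G,D,H,F] q_used=1 → run E
t=23: queue=[E,G,D,H,F] q_used=2 → run E
t=24: queue=[G,D,H,F] q_used=0 → run G
t=25: queue=[G,D,H,F] q_used=1 → run G
t=26: queue=[G,D,H,F] q_used=2 → run G
t=27: queue=[G,D,H,F] q_used=3 → run G
t=28: queue=[D,H,F,G] q_used=0 → run D
t=29: queue=[D,H,F,G] q_used=1 → run D
t=30: queue=[H,F,G] q_used=0 → run H
t=31: queue=[H,F,G] q_used=1 → run H
t=32: queue=[H,F,G] q_used=2 → run H
t=33: queue=[F,G] q_used=0 → run F
t=34: queue=[G] q_used=0 → run G
t=35: queue=[G] q_used=1 → run G
t=36: queue=[G] q_used=2 → run G
t=37: queue=[G] q_used=3 → run G
t=38: (idle)
t=39: (idle)
t=40: (idle)
t=41: (idle)
t=42: (idle)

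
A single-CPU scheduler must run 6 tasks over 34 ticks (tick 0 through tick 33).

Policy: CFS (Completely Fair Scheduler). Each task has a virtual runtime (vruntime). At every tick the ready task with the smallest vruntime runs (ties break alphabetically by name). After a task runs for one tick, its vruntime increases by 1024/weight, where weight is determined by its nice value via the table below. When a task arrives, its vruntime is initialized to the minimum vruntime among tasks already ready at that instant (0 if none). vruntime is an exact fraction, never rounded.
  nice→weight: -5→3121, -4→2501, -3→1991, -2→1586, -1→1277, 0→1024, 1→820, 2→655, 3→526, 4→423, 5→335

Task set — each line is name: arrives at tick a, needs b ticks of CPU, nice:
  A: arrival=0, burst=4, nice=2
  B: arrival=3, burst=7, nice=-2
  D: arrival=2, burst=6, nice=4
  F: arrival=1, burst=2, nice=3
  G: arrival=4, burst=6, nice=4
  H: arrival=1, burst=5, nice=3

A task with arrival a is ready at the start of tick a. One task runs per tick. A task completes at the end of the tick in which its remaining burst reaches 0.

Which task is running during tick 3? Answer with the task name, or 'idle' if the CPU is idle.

running at tick 3 = B

t=0: vr[A=0] → run A
t=1: vr[A=1024/655 F=1024/655 H=1024/655] → run A
t=2: vr[A=2048/655 D=1024/655 F=1024/655 H=1024/655] → run D
t=3: vr[A=2048/655 B=1024/655 D=1103872/277065 F=1024/655 H=1024/655] → run B
t=4: vr[A=2048/655 B=1147392/519415 D=1103872/277065 F=1024/655 G=1024/655 H=1024/655] → run F
t=5: vr[A=2048/655 B=1147392/519415 D=1103872/277065 F=604672/172265 G=1024/655 H=1024/655] → run G
t=6: vr[A=2048/655 B=1147392/519415 D=1103872/277065 F=604672/172265 G=1103872/277065 H=1024/655] → run H
t=7: vr[A=2048/655 B=1147392/519415 D=1103872/277065 F=604672/172265 G=1103872/277065 H=604672/172265] → run B
t=8: vr[A=2048/655 B=1482752/519415 D=1103872/277065 F=604672/172265 G=1103872/277065 H=604672/172265] → run B
t=9: vr[A=2048/655 B=1818112/519415 D=1103872/277065 F=604672/172265 G=1103872/277065 H=604672/172265] → run A
t=10: vr[A=3072/655 B=1818112/519415 D=1103872/277065 F=604672/172265 G=1103872/277065 H=604672/172265] → run B
t=11: vr[A=3072/655 B=2153472/519415 D=1103872/277065 F=604672/172265 G=1103872/277065 H=604672/172265] → run F
t=12: vr[A=3072/655 B=2153472/519415 D=1103872/277065 G=1103872/277065 H=604672/172265] → run H
t=13: vr[A=3072/655 B=2153472/519415 D=1103872/277065 G=1103872/277065 H=940032/172265] → run D
t=14: vr[A=3072/655 B=2153472/519415 D=1774592/277065 G=1103872/277065 H=940032/172265] → run G
t=15: vr[A=3072/655 B=2153472/519415 D=1774592/277065 G=1774592/277065 H=940032/172265] → run B
t=16: vr[A=3072/655 B=2488832/519415 D=1774592/277065 G=1774592/277065 H=940032/172265] → run A
t=17: vr[B=2488832/519415 D=1774592/277065 G=1774592/277065 H=940032/172265] → run B
t=18: vr[B=2824192/519415 D=1774592/277065 G=1774592/277065 H=940032/172265] → run B
t=19: vr[D=1774592/277065 G=1774592/277065 H=940032/172265] → run H
t=20: vr[D=1774592/277065 G=1774592/277065 H=1275392/172265] → run D
t=21: vr[D=815104/92355 G=1774592/277065 H=1275392/172265] → run G
t=22: vr[D=815104/92355 G=815104/92355 H=1275392/172265] → run H
t=23: vr[D=815104/92355 G=815104/92355 H=1610752/172265] → run D
t=24: vr[D=3116032/277065 G=815104/92355 H=1610752/172265] → run G
t=25: vr[D=3116032/277065 G=3116032/277065 H=1610752/172265] → run H
t=26: vr[D=3116032/277065 G=3116032/277065] → run D
t=27: vr[D=3786752/277065 G=3116032/277065] → run G
t=28: vr[D=3786752/277065 G=3786752/277065] → run D
t=29: vr[G=3786752/277065] → run G
t=30: (idle)
t=31: (idle)
t=32: (idle)
t=33: (idle)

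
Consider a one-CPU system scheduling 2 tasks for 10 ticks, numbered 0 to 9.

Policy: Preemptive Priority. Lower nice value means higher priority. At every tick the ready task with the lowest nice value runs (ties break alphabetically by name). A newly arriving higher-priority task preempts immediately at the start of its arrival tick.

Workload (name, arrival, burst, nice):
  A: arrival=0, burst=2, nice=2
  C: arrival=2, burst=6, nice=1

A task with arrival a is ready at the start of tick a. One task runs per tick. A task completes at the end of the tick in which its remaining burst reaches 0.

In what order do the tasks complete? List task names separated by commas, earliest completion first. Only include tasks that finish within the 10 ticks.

t=0: ready={A} → run A
t=1: ready={A} → run A
t=2: ready={C} → run C
t=3: ready={C} → run C
t=4: ready={C} → run C
t=5: ready={C} → run C
t=6: ready={C} → run C
t=7: ready={C} → run C
t=8: (idle)
t=9: (idle)

completion order = A, C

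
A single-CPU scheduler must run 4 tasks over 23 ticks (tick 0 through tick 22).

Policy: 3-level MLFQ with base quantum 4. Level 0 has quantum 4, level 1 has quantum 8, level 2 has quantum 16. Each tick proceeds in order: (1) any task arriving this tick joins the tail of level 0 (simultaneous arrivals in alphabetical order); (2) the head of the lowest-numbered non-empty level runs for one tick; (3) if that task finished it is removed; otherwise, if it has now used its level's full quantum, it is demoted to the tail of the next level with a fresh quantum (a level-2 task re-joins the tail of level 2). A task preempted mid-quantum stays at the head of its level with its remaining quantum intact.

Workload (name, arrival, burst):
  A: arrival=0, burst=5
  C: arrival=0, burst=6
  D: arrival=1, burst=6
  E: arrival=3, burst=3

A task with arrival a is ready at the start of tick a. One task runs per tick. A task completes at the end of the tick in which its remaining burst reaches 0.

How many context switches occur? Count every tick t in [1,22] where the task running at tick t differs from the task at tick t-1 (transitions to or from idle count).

t=0: L0/L1/L2 = AC/-/- → run A
t=1: L0/L1/L2 = ACD/-/- → run A
t=2: L0/L1/L2 = ACD/-/- → run A
t=3: L0/L1/L2 = ACDE/-/- → run A
t=4: L0/L1/L2 = CDE/A/- → run C
t=5: L0/L1/L2 = CDE/A/- → run C
t=6: L0/L1/L2 = CDE/A/- → run C
t=7: L0/L1/L2 = CDE/A/- → run C
t=8: L0/L1/L2 = DE/AC/- → run D
t=9: L0/L1/L2 = DE/AC/- → run D
t=10: L0/L1/L2 = DE/AC/- → run D
t=11: L0/L1/L2 = DE/AC/- → run D
t=12: L0/L1/L2 = E/ACD/- → run E
t=13: L0/L1/L2 = E/ACD/- → run E
t=14: L0/L1/L2 = E/ACD/- → run E
t=15: L0/L1/L2 = -/ACD/- → run A
t=16: L0/L1/L2 = -/CD/- → run C
t=17: L0/L1/L2 = -/CD/- → run C
t=18: L0/L1/L2 = -/D/- → run D
t=19: L0/L1/L2 = -/D/- → run D
t=20: (idle)
t=21: (idle)
t=22: (idle)

context switches = 7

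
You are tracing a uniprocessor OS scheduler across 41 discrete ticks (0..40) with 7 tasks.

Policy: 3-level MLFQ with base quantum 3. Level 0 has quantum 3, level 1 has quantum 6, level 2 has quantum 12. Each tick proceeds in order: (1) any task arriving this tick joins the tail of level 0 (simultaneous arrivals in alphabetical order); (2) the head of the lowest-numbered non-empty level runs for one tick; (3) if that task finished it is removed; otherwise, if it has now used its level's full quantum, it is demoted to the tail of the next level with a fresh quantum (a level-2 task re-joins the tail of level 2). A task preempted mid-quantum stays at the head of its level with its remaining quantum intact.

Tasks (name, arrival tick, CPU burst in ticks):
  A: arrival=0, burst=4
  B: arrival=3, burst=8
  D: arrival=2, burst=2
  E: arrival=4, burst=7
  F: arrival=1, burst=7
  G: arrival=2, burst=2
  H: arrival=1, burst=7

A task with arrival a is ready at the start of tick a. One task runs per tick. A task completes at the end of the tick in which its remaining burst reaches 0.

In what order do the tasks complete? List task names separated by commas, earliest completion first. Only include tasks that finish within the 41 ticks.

completion order = D, G, A, F, H, B, E

t=0: L0/L1/L2 = A/-/- → run A
t=1: L0/L1/L2 = AFH/-/- → run A
t=2: L0/L1/L2 = AFHDG/-/- → run A
t=3: L0/L1/L2 = FHDGB/A/- → run F
t=4: L0/L1/L2 = FHDGBE/A/- → run F
t=5: L0/L1/L2 = FHDGBE/A/- → run F
t=6: L0/L1/L2 = HDGBE/AF/- → run H
t=7: L0/L1/L2 = HDGBE/AF/- → run H
t=8: L0/L1/L2 = HDGBE/AF/- → run H
t=9: L0/L1/L2 = DGBE/AFH/- → run D
t=10: L0/L1/L2 = DGBE/AFH/- → run D
t=11: L0/L1/L2 = GBE/AFH/- → run G
t=12: L0/L1/L2 = GBE/AFH/- → run G
t=13: L0/L1/L2 = BE/AFH/- → run B
t=14: L0/L1/L2 = BE/AFH/- → run B
t=15: L0/L1/L2 = BE/AFH/- → run B
t=16: L0/L1/L2 = E/AFHB/- → run E
t=17: L0/L1/L2 = E/AFHB/- → run E
t=18: L0/L1/L2 = E/AFHB/- → run E
t=19: L0/L1/L2 = -/AFHBE/- → run A
t=20: L0/L1/L2 = -/FHBE/- → run F
t=21: L0/L1/L2 = -/FHBE/- → run F
t=22: L0/L1/L2 = -/FHBE/- → run F
t=23: L0/L1/L2 = -/FHBE/- → run F
t=24: L0/L1/L2 = -/HBE/- → run H
t=25: L0/L1/L2 = -/HBE/- → run H
t=26: L0/L1/L2 = -/HBE/- → run H
t=27: L0/L1/L2 = -/HBE/- → run H
t=28: L0/L1/L2 = -/BE/- → run B
t=29: L0/L1/L2 = -/BE/- → run B
t=30: L0/L1/L2 = -/BE/- → run B
t=31: L0/L1/L2 = -/BE/- → run B
t=32: L0/L1/L2 = -/BE/- → run B
t=33: L0/L1/L2 = -/E/- → run E
t=34: L0/L1/L2 = -/E/- → run E
t=35: L0/L1/L2 = -/E/- → run E
t=36: L0/L1/L2 = -/E/- → run E
t=37: (idle)
t=38: (idle)
t=39: (idle)
t=40: (idle)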